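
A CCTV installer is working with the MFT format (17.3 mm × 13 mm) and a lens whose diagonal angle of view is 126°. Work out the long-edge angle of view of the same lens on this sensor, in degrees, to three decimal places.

Sensor diagonal = √(17.3² + 13²) = √468.2900 ≈ 21.6400 mm.
From the diagonal AOV: f = 21.6400 / (2·tan(63°)) = 21.6400 / 3.92522 ≈ 5.5131 mm.
Long-edge AOV = 2·arctan(17.3 / (2 × 5.5131)) = 2·arctan(1.56900) ≈ 114.9773°.

114.977°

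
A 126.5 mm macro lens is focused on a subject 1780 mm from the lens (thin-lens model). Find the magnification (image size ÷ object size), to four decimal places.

0.0765×

Thin lens: 1/f = 1/dₒ + 1/dᵢ → 1/dᵢ = 1/126.5 − 1/1780 = 0.0073433 mm⁻¹, so dᵢ ≈ 136.1778 mm.
Magnification m = dᵢ/dₒ = 136.1778/1780 ≈ 0.07650.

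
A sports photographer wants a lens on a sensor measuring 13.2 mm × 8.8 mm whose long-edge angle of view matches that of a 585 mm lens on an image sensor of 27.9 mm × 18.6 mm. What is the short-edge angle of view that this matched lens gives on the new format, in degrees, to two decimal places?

Equal long-edge AOV ⇒ f₂ = f₁ · 13.2/27.9 = 585 × 0.47312 ≈ 276.7742 mm.
Short-edge AOV on the new format = 2·arctan(8.8 / (2 × 276.7742)) = 2·arctan(0.01590) ≈ 1.8216°.

1.82°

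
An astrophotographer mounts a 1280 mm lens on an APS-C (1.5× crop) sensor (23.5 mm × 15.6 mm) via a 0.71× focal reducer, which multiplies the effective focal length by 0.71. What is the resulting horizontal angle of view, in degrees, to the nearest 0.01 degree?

1.48°

Effective focal length f = 1280 × 0.71 = 908.8 mm.
α = 2·arctan(23.5 / (2 × 908.8)) = 2·arctan(0.01293) ≈ 1.4815°.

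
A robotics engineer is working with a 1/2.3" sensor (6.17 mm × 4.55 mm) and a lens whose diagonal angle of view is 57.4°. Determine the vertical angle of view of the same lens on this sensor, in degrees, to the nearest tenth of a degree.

36.0°

Sensor diagonal = √(6.17² + 4.55²) = √58.7714 ≈ 7.6663 mm.
From the diagonal AOV: f = 7.6663 / (2·tan(28.7°)) = 7.6663 / 1.09497 ≈ 7.0013 mm.
Vertical AOV = 2·arctan(4.55 / (2 × 7.0013)) = 2·arctan(0.32494) ≈ 36.0018°.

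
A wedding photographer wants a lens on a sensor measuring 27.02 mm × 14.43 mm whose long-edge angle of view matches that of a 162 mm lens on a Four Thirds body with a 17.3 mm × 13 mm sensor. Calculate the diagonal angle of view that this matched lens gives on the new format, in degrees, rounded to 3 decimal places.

Equal long-edge AOV ⇒ f₂ = f₁ · 27.02/17.3 = 162 × 1.56185 ≈ 253.0197 mm.
Sensor diagonal = √(27.02² + 14.43²) = √938.3053 ≈ 30.6318 mm.
Diagonal AOV on the new format = 2·arctan(30.6318 / (2 × 253.0197)) = 2·arctan(0.06053) ≈ 6.9280°.

6.928°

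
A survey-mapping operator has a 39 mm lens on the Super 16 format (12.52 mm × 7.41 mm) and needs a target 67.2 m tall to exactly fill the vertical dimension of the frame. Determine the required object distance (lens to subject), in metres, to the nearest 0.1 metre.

353.7 m

W: 67.2 m = 67200 mm.
Magnification m = h/W = dᵢ/dₒ; combined with 1/f = 1/dₒ + 1/dᵢ this gives dₒ = f·(1 + W/h).
dₒ = 39 mm × (1 + 67200/7.41) = 39 × 9069.8259 ≈ 353723.211 mm = 353.723 m.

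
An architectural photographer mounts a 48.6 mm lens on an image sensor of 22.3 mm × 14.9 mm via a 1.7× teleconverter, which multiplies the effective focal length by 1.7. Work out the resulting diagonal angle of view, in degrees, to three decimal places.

Effective focal length f = 48.6 × 1.7 = 82.62 mm.
Sensor diagonal = √(22.3² + 14.9²) = √719.3000 ≈ 26.8198 mm.
α = 2·arctan(26.820 / (2 × 82.62)) = 2·arctan(0.16231) ≈ 18.4383°.

18.438°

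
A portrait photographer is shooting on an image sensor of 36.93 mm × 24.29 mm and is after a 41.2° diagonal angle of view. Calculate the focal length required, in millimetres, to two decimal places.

Sensor diagonal = √(36.93² + 24.29²) = √1953.8290 ≈ 44.2021 mm.
From α = 2·arctan(d/2f) we get f = d / (2·tan(α/2)).
With d = 44.2021 mm and α/2 = 20.6°, tan(α/2) ≈ 0.37588, so f ≈ 44.2021 / 0.75175 ≈ 58.7989 mm.

58.80 mm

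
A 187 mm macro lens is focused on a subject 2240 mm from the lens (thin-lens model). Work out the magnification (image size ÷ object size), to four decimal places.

0.0911×

Thin lens: 1/f = 1/dₒ + 1/dᵢ → 1/dᵢ = 1/187 − 1/2240 = 0.0049012 mm⁻¹, so dᵢ ≈ 204.0331 mm.
Magnification m = dᵢ/dₒ = 204.0331/2240 ≈ 0.09109.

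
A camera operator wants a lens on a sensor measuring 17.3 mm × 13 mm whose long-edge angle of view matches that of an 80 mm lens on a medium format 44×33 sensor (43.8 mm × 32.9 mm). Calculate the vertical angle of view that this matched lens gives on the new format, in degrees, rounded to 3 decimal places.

Equal long-edge AOV ⇒ f₂ = f₁ · 17.3/43.8 = 80 × 0.39498 ≈ 31.5982 mm.
Vertical AOV on the new format = 2·arctan(13 / (2 × 31.5982)) = 2·arctan(0.20571) ≈ 23.2481°.

23.248°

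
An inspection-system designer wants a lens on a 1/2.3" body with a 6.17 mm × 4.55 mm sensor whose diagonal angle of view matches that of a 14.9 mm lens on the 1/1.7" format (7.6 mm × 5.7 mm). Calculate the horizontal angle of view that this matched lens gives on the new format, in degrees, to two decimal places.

Sensor diagonal = √(7.6² + 5.7²) = √90.2500 ≈ 9.5000 mm.
Sensor diagonal = √(6.17² + 4.55²) = √58.7714 ≈ 7.6663 mm.
Equal diagonal AOV ⇒ f₂ = f₁ · 7.6663/9.5000 = 14.9 × 0.80697 ≈ 12.0239 mm.
Horizontal AOV on the new format = 2·arctan(6.17 / (2 × 12.0239)) = 2·arctan(0.25657) ≈ 28.7802°.

28.78°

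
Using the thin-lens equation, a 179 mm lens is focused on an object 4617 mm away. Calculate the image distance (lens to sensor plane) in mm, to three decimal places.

186.220 mm

1/dᵢ = 1/f − 1/dₒ = 1/179 − 1/4617 = 0.0053700 mm⁻¹.
dᵢ = 1/0.0053700 ≈ 186.2197 mm.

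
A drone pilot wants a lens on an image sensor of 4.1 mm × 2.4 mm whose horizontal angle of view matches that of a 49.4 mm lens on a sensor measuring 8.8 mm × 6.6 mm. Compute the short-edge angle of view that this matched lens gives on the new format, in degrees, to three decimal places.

5.969°

Equal horizontal AOV ⇒ f₂ = f₁ · 4.1/8.8 = 49.4 × 0.46591 ≈ 23.0159 mm.
Short-edge AOV on the new format = 2·arctan(2.4 / (2 × 23.0159)) = 2·arctan(0.05214) ≈ 5.9692°.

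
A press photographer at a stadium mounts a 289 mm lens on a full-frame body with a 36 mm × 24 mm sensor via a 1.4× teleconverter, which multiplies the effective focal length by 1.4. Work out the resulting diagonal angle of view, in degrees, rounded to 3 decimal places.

Effective focal length f = 289 × 1.4 = 404.6 mm.
Sensor diagonal = √(36² + 24²) = √1872.0000 ≈ 43.2666 mm.
α = 2·arctan(43.267 / (2 × 404.6)) = 2·arctan(0.05347) ≈ 6.1212°.

6.121°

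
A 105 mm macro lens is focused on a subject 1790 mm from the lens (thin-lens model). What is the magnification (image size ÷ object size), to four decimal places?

Thin lens: 1/f = 1/dₒ + 1/dᵢ → 1/dᵢ = 1/105 − 1/1790 = 0.0089652 mm⁻¹, so dᵢ ≈ 111.5430 mm.
Magnification m = dᵢ/dₒ = 111.5430/1790 ≈ 0.06231.

0.0623×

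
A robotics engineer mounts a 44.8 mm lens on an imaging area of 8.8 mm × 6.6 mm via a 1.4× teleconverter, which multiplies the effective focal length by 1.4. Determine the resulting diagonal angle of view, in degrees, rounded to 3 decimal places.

10.023°

Effective focal length f = 44.8 × 1.4 = 62.72 mm.
Sensor diagonal = √(8.8² + 6.6²) = √121.0000 ≈ 11.0000 mm.
α = 2·arctan(11.000 / (2 × 62.72)) = 2·arctan(0.08769) ≈ 10.0230°.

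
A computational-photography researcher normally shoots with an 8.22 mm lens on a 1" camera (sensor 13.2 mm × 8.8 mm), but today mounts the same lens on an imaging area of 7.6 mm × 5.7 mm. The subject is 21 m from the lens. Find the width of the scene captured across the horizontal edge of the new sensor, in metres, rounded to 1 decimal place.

19.4 m

The focal length stays 8.22 mm; the relevant sensor dimension is now w = 7.6 mm. Object distance dₒ = 21 m = 21000 mm.
Thin-lens field width W = w·(dₒ − f)/f = 7.6 × (21000 − 8.22)/8.22 ≈ 19408.458 mm = 19.4085 m.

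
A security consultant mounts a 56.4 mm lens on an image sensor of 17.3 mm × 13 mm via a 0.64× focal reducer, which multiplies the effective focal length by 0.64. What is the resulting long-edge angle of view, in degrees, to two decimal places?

Effective focal length f = 56.4 × 0.64 = 36.096 mm.
α = 2·arctan(17.3 / (2 × 36.096)) = 2·arctan(0.23964) ≈ 26.9523°.

26.95°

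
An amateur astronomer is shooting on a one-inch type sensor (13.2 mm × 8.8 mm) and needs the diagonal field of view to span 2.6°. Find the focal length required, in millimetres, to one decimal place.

349.5 mm

Sensor diagonal = √(13.2² + 8.8²) = √251.6800 ≈ 15.8644 mm.
From α = 2·arctan(d/2f) we get f = d / (2·tan(α/2)).
With d = 15.8644 mm and α/2 = 1.3°, tan(α/2) ≈ 0.02269, so f ≈ 15.8644 / 0.04539 ≈ 349.5418 mm.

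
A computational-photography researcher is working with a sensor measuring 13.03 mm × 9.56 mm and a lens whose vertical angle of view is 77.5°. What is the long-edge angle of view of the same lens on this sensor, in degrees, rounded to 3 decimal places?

95.135°

From the vertical AOV: f = 9.56 / (2·tan(38.75°)) = 9.56 / 1.60517 ≈ 5.9558 mm.
Long-edge AOV = 2·arctan(13.03 / (2 × 5.9558)) = 2·arctan(1.09390) ≈ 95.1353°.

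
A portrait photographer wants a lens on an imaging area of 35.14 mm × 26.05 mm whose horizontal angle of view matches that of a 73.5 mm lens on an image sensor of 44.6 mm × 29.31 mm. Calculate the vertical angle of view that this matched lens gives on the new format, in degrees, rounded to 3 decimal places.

Equal horizontal AOV ⇒ f₂ = f₁ · 35.14/44.6 = 73.5 × 0.78789 ≈ 57.9101 mm.
Vertical AOV on the new format = 2·arctan(26.05 / (2 × 57.9101)) = 2·arctan(0.22492) ≈ 25.3518°.

25.352°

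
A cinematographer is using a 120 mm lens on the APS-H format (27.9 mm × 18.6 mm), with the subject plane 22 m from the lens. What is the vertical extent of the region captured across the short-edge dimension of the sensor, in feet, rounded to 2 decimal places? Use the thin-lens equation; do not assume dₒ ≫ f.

11.13 ft

dₒ: 22 m = 22000 mm.
Similar triangles through the lens centre give W/dₒ = h/dᵢ; with 1/f = 1/dₒ + 1/dᵢ this gives W = h·(dₒ − f)/f.
W = 18.6 mm × (22000 − 120) / 120 = 18.6 × 182.3333 ≈ 3391.400 mm = 3391.400/304.8 ft = 11.1266 ft.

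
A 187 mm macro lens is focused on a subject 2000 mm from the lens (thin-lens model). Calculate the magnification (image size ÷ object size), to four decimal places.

Thin lens: 1/f = 1/dₒ + 1/dᵢ → 1/dᵢ = 1/187 − 1/2000 = 0.0048476 mm⁻¹, so dᵢ ≈ 206.2879 mm.
Magnification m = dᵢ/dₒ = 206.2879/2000 ≈ 0.10314.

0.1031×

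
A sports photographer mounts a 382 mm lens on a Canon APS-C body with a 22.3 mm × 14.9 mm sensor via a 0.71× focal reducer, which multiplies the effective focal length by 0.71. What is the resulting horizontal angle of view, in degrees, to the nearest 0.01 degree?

Effective focal length f = 382 × 0.71 = 271.22 mm.
α = 2·arctan(22.3 / (2 × 271.22)) = 2·arctan(0.04111) ≈ 4.7083°.

4.71°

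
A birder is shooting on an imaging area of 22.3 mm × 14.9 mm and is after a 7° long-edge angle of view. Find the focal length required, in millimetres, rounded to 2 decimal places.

182.30 mm

From α = 2·arctan(w/2f) we get f = w / (2·tan(α/2)).
With w = 22.3 mm and α/2 = 3.5°, tan(α/2) ≈ 0.06116, so f ≈ 22.3 / 0.12233 ≈ 182.3009 mm.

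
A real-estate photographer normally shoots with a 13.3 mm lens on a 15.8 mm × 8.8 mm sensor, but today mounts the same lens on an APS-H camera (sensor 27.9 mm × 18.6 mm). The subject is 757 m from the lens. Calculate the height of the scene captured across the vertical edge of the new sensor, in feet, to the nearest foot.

The focal length stays 13.3 mm; the relevant sensor dimension is now h = 18.6 mm. Object distance dₒ = 757 m = 757000 mm.
Thin-lens field height W = h·(dₒ − f)/f = 18.6 × (757000 − 13.3)/13.3 ≈ 1058643.054 mm = 1058643.054/304.8 ft = 3473.24 ft.

3473 ft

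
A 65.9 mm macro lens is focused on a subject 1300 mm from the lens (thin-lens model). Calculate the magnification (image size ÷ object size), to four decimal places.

0.0534×

Thin lens: 1/f = 1/dₒ + 1/dᵢ → 1/dᵢ = 1/65.9 − 1/1300 = 0.0144053 mm⁻¹, so dᵢ ≈ 69.4190 mm.
Magnification m = dᵢ/dₒ = 69.4190/1300 ≈ 0.05340.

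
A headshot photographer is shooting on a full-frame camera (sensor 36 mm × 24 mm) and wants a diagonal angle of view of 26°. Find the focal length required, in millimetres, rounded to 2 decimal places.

Sensor diagonal = √(36² + 24²) = √1872.0000 ≈ 43.2666 mm.
From α = 2·arctan(d/2f) we get f = d / (2·tan(α/2)).
With d = 43.2666 mm and α/2 = 13°, tan(α/2) ≈ 0.23087, so f ≈ 43.2666 / 0.46174 ≈ 93.7042 mm.

93.70 mm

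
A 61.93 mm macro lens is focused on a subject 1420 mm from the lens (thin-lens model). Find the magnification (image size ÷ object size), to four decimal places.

Thin lens: 1/f = 1/dₒ + 1/dᵢ → 1/dᵢ = 1/61.93 − 1/1420 = 0.0154430 mm⁻¹, so dᵢ ≈ 64.7541 mm.
Magnification m = dᵢ/dₒ = 64.7541/1420 ≈ 0.04560.

0.0456×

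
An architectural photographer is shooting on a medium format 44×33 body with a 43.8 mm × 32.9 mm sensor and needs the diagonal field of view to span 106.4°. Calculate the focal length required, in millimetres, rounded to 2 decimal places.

Sensor diagonal = √(43.8² + 32.9²) = √3000.8500 ≈ 54.7800 mm.
From α = 2·arctan(d/2f) we get f = d / (2·tan(α/2)).
With d = 54.7800 mm and α/2 = 53.2°, tan(α/2) ≈ 1.33673, so f ≈ 54.7800 / 2.67346 ≈ 20.4903 mm.

20.49 mm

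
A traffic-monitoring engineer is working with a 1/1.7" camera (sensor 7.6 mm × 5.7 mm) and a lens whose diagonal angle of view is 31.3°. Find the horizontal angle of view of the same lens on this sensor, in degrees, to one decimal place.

Sensor diagonal = √(7.6² + 5.7²) = √90.2500 ≈ 9.5000 mm.
From the diagonal AOV: f = 9.5000 / (2·tan(15.65°)) = 9.5000 / 0.56029 ≈ 16.9554 mm.
Horizontal AOV = 2·arctan(7.6 / (2 × 16.9554)) = 2·arctan(0.22412) ≈ 25.2644°.

25.3°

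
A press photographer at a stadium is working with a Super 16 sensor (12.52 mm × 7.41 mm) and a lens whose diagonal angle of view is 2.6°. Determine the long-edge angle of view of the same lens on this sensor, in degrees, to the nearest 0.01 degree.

Sensor diagonal = √(12.52² + 7.41²) = √211.6585 ≈ 14.5485 mm.
From the diagonal AOV: f = 14.5485 / (2·tan(1.3°)) = 14.5485 / 0.04539 ≈ 320.5477 mm.
Long-edge AOV = 2·arctan(12.52 / (2 × 320.5477)) = 2·arctan(0.01953) ≈ 2.2376°.

2.24°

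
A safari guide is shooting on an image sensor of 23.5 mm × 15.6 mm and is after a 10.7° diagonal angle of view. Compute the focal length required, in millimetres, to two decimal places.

Sensor diagonal = √(23.5² + 15.6²) = √795.6100 ≈ 28.2066 mm.
From α = 2·arctan(d/2f) we get f = d / (2·tan(α/2)).
With d = 28.2066 mm and α/2 = 5.35°, tan(α/2) ≈ 0.09365, so f ≈ 28.2066 / 0.18729 ≈ 150.5997 mm.

150.60 mm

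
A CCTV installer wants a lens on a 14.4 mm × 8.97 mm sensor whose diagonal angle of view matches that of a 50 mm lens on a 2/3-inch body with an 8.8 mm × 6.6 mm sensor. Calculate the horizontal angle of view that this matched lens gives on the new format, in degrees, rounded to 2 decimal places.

Sensor diagonal = √(8.8² + 6.6²) = √121.0000 ≈ 11.0000 mm.
Sensor diagonal = √(14.4² + 8.97²) = √287.8209 ≈ 16.9653 mm.
Equal diagonal AOV ⇒ f₂ = f₁ · 16.9653/11.0000 = 50 × 1.54230 ≈ 77.1149 mm.
Horizontal AOV on the new format = 2·arctan(14.4 / (2 × 77.1149)) = 2·arctan(0.09337) ≈ 10.6682°.

10.67°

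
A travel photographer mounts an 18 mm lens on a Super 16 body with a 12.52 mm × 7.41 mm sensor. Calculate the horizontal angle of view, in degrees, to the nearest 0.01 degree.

Angle of view α = 2·arctan(w/2f) with w = 12.52 mm and f = 18 mm.
w/2f = 0.34778; arctan(0.34778) ≈ 19.1765°, so α ≈ 38.3531°.

38.35°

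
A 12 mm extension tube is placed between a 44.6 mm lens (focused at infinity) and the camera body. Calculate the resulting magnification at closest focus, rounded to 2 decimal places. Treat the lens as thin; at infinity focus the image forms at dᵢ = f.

0.27×

The tube moves the image plane from f to f + e, so dᵢ = 44.6 + 12 = 56.6 mm. Focus is achieved when 1/f = 1/dₒ + 1/dᵢ, giving dₒ = 1/(1/f − 1/(f+e)).
Magnification m = dᵢ/dₒ = (f+e)·(1/f − 1/(f+e)) = e/f = 12/44.6 ≈ 0.2691.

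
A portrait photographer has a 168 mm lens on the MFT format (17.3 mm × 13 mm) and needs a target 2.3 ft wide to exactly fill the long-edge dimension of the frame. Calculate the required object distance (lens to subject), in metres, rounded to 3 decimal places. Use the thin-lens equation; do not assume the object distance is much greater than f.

6.976 m

W: 2.3 ft × 304.8 mm/ft = 701.04 mm.
Magnification m = w/W = dᵢ/dₒ; combined with 1/f = 1/dₒ + 1/dᵢ this gives dₒ = f·(1 + W/w).
dₒ = 168 mm × (1 + 701.04/17.3) = 168 × 41.5225 ≈ 6975.787 mm = 6.97579 m.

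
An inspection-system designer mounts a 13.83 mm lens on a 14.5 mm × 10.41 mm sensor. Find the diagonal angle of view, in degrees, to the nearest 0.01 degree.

Sensor diagonal = √(14.5² + 10.41²) = √318.6181 ≈ 17.8499 mm.
Angle of view α = 2·arctan(d/2f) with d = 17.8499 mm and f = 13.83 mm.
d/2f = 0.64533; arctan(0.64533) ≈ 32.8354°, so α ≈ 65.6709°.

65.67°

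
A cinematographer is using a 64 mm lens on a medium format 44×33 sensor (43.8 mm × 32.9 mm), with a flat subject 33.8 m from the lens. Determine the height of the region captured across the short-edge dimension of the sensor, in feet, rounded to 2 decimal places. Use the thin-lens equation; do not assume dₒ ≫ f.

dₒ: 33.8 m = 33800 mm.
Similar triangles through the lens centre give W/dₒ = h/dᵢ; with 1/f = 1/dₒ + 1/dᵢ this gives W = h·(dₒ − f)/f.
W = 32.9 mm × (33800 − 64) / 64 = 32.9 × 527.1250 ≈ 17342.412 mm = 17342.412/304.8 ft = 56.8977 ft.

56.90 ft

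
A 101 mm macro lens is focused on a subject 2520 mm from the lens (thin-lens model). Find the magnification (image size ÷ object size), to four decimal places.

Thin lens: 1/f = 1/dₒ + 1/dᵢ → 1/dᵢ = 1/101 − 1/2520 = 0.0095042 mm⁻¹, so dᵢ ≈ 105.2170 mm.
Magnification m = dᵢ/dₒ = 105.2170/2520 ≈ 0.04175.

0.0418×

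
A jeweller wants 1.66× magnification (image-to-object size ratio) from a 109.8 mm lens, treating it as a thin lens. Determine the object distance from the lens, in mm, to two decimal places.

With m = dᵢ/dₒ and 1/f = 1/dₒ + 1/dᵢ, substituting dᵢ = m·dₒ gives 1/f = (1 + 1/m)/dₒ, hence dₒ = f·(1 + 1/m).
dₒ = 109.8 × (1 + 1/1.66) = 109.8 × 1.60241 ≈ 175.945 mm.

175.94 mm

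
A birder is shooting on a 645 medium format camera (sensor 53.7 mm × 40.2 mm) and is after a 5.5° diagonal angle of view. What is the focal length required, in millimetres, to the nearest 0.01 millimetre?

698.26 mm

Sensor diagonal = √(53.7² + 40.2²) = √4499.7300 ≈ 67.0800 mm.
From α = 2·arctan(d/2f) we get f = d / (2·tan(α/2)).
With d = 67.0800 mm and α/2 = 2.75°, tan(α/2) ≈ 0.04803, so f ≈ 67.0800 / 0.09607 ≈ 698.2638 mm.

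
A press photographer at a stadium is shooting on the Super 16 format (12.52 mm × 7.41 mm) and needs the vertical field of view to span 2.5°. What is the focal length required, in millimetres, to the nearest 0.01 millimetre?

169.80 mm

From α = 2·arctan(h/2f) we get f = h / (2·tan(α/2)).
With h = 7.41 mm and α/2 = 1.25°, tan(α/2) ≈ 0.02182, so f ≈ 7.41 / 0.04364 ≈ 169.7977 mm.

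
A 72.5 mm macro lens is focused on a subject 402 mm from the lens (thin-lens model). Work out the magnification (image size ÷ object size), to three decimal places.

Thin lens: 1/f = 1/dₒ + 1/dᵢ → 1/dᵢ = 1/72.5 − 1/402 = 0.0113055 mm⁻¹, so dᵢ ≈ 88.4522 mm.
Magnification m = dᵢ/dₒ = 88.4522/402 ≈ 0.22003.

0.220×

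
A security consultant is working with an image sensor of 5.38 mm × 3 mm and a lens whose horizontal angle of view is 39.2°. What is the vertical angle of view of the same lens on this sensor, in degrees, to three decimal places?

From the horizontal AOV: f = 5.38 / (2·tan(19.6°)) = 5.38 / 0.71217 ≈ 7.5544 mm.
Vertical AOV = 2·arctan(3 / (2 × 7.5544)) = 2·arctan(0.19856) ≈ 22.4611°.

22.461°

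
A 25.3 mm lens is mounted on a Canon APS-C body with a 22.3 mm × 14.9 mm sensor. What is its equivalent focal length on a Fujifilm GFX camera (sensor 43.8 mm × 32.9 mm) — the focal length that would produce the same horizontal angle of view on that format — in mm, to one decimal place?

Equal angle of view means equal width/f ratio, so f₂ = f₁ · (width₂/width₁) = 25.3 × 43.8/22.3.
f₂ = 25.3 × 1.96413 ≈ 49.692 mm.

49.7 mm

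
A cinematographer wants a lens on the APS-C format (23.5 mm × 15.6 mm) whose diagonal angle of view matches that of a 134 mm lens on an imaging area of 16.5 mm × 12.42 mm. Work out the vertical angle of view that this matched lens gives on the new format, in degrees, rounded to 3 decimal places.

4.881°

Sensor diagonal = √(16.5² + 12.42²) = √426.5064 ≈ 20.6520 mm.
Sensor diagonal = √(23.5² + 15.6²) = √795.6100 ≈ 28.2066 mm.
Equal diagonal AOV ⇒ f₂ = f₁ · 28.2066/20.6520 = 134 × 1.36580 ≈ 183.0173 mm.
Vertical AOV on the new format = 2·arctan(15.6 / (2 × 183.0173)) = 2·arctan(0.04262) ≈ 4.8808°.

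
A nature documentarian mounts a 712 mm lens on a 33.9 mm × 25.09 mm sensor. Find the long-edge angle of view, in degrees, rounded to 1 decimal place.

Angle of view α = 2·arctan(w/2f) with w = 33.9 mm and f = 712 mm.
w/2f = 0.02381; arctan(0.02381) ≈ 1.3637°, so α ≈ 2.7275°.

2.7°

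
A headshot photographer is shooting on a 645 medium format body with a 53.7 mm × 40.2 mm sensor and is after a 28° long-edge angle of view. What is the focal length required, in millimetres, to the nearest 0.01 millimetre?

From α = 2·arctan(w/2f) we get f = w / (2·tan(α/2)).
With w = 53.7 mm and α/2 = 14°, tan(α/2) ≈ 0.24933, so f ≈ 53.7 / 0.49866 ≈ 107.6895 mm.

107.69 mm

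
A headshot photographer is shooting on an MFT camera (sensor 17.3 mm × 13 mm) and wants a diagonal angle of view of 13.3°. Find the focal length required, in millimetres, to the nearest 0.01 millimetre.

92.81 mm

Sensor diagonal = √(17.3² + 13²) = √468.2900 ≈ 21.6400 mm.
From α = 2·arctan(d/2f) we get f = d / (2·tan(α/2)).
With d = 21.6400 mm and α/2 = 6.65°, tan(α/2) ≈ 0.11659, so f ≈ 21.6400 / 0.23318 ≈ 92.8052 mm.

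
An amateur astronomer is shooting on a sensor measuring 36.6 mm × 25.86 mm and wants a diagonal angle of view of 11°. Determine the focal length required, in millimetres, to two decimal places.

232.71 mm

Sensor diagonal = √(36.6² + 25.86²) = √2008.2996 ≈ 44.8141 mm.
From α = 2·arctan(d/2f) we get f = d / (2·tan(α/2)).
With d = 44.8141 mm and α/2 = 5.5°, tan(α/2) ≈ 0.09629, so f ≈ 44.8141 / 0.19258 ≈ 232.7059 mm.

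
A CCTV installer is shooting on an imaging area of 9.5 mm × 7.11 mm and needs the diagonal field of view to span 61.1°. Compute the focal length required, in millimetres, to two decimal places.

Sensor diagonal = √(9.5² + 7.11²) = √140.8021 ≈ 11.8660 mm.
From α = 2·arctan(d/2f) we get f = d / (2·tan(α/2)).
With d = 11.8660 mm and α/2 = 30.55°, tan(α/2) ≈ 0.59022, so f ≈ 11.8660 / 1.18044 ≈ 10.0522 mm.

10.05 mm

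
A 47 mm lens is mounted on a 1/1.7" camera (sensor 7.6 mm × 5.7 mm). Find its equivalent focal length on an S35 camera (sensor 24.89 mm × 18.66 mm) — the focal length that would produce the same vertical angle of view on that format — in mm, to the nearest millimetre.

Equal angle of view means equal height/f ratio, so f₂ = f₁ · (height₂/height₁) = 47 × 18.66/5.7.
f₂ = 47 × 3.27368 ≈ 153.863 mm.

154 mm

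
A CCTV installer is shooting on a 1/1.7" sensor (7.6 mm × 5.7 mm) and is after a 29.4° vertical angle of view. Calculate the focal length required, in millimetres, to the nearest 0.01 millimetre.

10.86 mm

From α = 2·arctan(h/2f) we get f = h / (2·tan(α/2)).
With h = 5.7 mm and α/2 = 14.7°, tan(α/2) ≈ 0.26235, so f ≈ 5.7 / 0.52469 ≈ 10.8636 mm.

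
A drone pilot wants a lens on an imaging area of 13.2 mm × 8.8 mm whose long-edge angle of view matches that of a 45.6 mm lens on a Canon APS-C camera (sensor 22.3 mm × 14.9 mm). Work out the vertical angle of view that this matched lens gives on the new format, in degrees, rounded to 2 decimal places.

Equal long-edge AOV ⇒ f₂ = f₁ · 13.2/22.3 = 45.6 × 0.59193 ≈ 26.9919 mm.
Vertical AOV on the new format = 2·arctan(8.8 / (2 × 26.9919)) = 2·arctan(0.16301) ≈ 18.5169°.

18.52°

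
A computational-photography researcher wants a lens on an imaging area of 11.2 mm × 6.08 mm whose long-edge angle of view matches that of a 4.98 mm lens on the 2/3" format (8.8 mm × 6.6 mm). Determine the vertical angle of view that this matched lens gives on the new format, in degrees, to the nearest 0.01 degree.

Equal long-edge AOV ⇒ f₂ = f₁ · 11.2/8.8 = 4.98 × 1.27273 ≈ 6.3382 mm.
Vertical AOV on the new format = 2·arctan(6.08 / (2 × 6.3382)) = 2·arctan(0.47963) ≈ 51.2478°.

51.25°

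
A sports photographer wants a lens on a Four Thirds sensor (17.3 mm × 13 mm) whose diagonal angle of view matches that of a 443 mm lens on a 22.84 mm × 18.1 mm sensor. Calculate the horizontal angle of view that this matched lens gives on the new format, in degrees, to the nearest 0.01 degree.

3.01°

Sensor diagonal = √(22.84² + 18.1²) = √849.2756 ≈ 29.1423 mm.
Sensor diagonal = √(17.3² + 13²) = √468.2900 ≈ 21.6400 mm.
Equal diagonal AOV ⇒ f₂ = f₁ · 21.6400/29.1423 = 443 × 0.74256 ≈ 328.9553 mm.
Horizontal AOV on the new format = 2·arctan(17.3 / (2 × 328.9553)) = 2·arctan(0.02630) ≈ 3.0125°.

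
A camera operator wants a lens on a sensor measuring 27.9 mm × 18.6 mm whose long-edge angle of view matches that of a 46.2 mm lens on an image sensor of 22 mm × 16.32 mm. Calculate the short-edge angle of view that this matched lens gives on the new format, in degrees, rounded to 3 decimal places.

18.039°

Equal long-edge AOV ⇒ f₂ = f₁ · 27.9/22 = 46.2 × 1.26818 ≈ 58.5900 mm.
Short-edge AOV on the new format = 2·arctan(18.6 / (2 × 58.5900)) = 2·arctan(0.15873) ≈ 18.0386°.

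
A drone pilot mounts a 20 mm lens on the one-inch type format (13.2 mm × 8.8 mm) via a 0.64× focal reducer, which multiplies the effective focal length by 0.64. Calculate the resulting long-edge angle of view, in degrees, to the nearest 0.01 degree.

Effective focal length f = 20 × 0.64 = 12.8 mm.
α = 2·arctan(13.2 / (2 × 12.8)) = 2·arctan(0.51562) ≈ 54.5535°.

54.55°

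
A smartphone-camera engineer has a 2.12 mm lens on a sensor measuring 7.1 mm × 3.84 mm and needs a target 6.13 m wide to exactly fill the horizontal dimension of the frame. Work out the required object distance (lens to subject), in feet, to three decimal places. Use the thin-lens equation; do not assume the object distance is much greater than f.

W: 6.13 m = 6130 mm.
Magnification m = w/W = dᵢ/dₒ; combined with 1/f = 1/dₒ + 1/dᵢ this gives dₒ = f·(1 + W/w).
dₒ = 2.12 mm × (1 + 6130/7.1) = 2.12 × 864.3803 ≈ 1832.486 mm = 1832.486/304.8 ft = 6.01209 ft.

6.012 ft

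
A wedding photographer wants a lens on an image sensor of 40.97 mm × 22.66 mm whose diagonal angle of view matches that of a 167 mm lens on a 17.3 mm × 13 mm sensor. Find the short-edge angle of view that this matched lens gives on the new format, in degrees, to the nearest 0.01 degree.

Sensor diagonal = √(17.3² + 13²) = √468.2900 ≈ 21.6400 mm.
Sensor diagonal = √(40.97² + 22.66²) = √2192.0165 ≈ 46.8190 mm.
Equal diagonal AOV ⇒ f₂ = f₁ · 46.8190/21.6400 = 167 × 2.16354 ≈ 361.3108 mm.
Short-edge AOV on the new format = 2·arctan(22.66 / (2 × 361.3108)) = 2·arctan(0.03136) ≈ 3.5922°.

3.59°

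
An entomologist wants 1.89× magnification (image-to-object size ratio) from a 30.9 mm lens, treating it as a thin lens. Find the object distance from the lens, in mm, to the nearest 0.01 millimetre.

With m = dᵢ/dₒ and 1/f = 1/dₒ + 1/dᵢ, substituting dᵢ = m·dₒ gives 1/f = (1 + 1/m)/dₒ, hence dₒ = f·(1 + 1/m).
dₒ = 30.9 × (1 + 1/1.89) = 30.9 × 1.52910 ≈ 47.249 mm.

47.25 mm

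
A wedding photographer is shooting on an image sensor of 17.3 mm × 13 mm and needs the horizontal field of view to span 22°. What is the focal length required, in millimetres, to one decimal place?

44.5 mm

From α = 2·arctan(w/2f) we get f = w / (2·tan(α/2)).
With w = 17.3 mm and α/2 = 11°, tan(α/2) ≈ 0.19438, so f ≈ 17.3 / 0.38876 ≈ 44.5004 mm.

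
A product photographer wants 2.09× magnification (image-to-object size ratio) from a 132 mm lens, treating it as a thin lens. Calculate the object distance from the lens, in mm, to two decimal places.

With m = dᵢ/dₒ and 1/f = 1/dₒ + 1/dᵢ, substituting dᵢ = m·dₒ gives 1/f = (1 + 1/m)/dₒ, hence dₒ = f·(1 + 1/m).
dₒ = 132 × (1 + 1/2.09) = 132 × 1.47847 ≈ 195.158 mm.

195.16 mm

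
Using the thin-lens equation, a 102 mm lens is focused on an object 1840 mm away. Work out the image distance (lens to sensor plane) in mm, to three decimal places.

107.986 mm

1/dᵢ = 1/f − 1/dₒ = 1/102 − 1/1840 = 0.0092604 mm⁻¹.
dᵢ = 1/0.0092604 ≈ 107.9862 mm.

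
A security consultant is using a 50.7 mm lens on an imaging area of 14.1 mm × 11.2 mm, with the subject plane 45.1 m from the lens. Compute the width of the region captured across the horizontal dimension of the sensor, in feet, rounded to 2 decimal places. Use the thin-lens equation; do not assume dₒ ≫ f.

41.10 ft

dₒ: 45.1 m = 45100 mm.
Similar triangles through the lens centre give W/dₒ = w/dᵢ; with 1/f = 1/dₒ + 1/dᵢ this gives W = w·(dₒ − f)/f.
W = 14.1 mm × (45100 − 50.7) / 50.7 = 14.1 × 888.5464 ≈ 12528.504 mm = 12528.504/304.8 ft = 41.104 ft.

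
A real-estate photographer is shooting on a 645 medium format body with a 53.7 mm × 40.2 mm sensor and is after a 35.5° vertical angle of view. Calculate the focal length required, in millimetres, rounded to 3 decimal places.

62.792 mm

From α = 2·arctan(h/2f) we get f = h / (2·tan(α/2)).
With h = 40.2 mm and α/2 = 17.75°, tan(α/2) ≈ 0.32010, so f ≈ 40.2 / 0.64021 ≈ 62.7924 mm.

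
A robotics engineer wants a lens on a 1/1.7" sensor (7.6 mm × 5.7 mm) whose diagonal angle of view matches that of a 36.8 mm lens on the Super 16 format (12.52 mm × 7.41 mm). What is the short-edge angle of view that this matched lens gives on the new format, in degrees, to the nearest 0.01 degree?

13.53°

Sensor diagonal = √(12.52² + 7.41²) = √211.6585 ≈ 14.5485 mm.
Sensor diagonal = √(7.6² + 5.7²) = √90.2500 ≈ 9.5000 mm.
Equal diagonal AOV ⇒ f₂ = f₁ · 9.5000/14.5485 = 36.8 × 0.65299 ≈ 24.0300 mm.
Short-edge AOV on the new format = 2·arctan(5.7 / (2 × 24.0300)) = 2·arctan(0.11860) ≈ 13.5276°.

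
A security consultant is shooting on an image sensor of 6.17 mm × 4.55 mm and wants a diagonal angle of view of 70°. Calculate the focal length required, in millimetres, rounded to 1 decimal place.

5.5 mm

Sensor diagonal = √(6.17² + 4.55²) = √58.7714 ≈ 7.6663 mm.
From α = 2·arctan(d/2f) we get f = d / (2·tan(α/2)).
With d = 7.6663 mm and α/2 = 35°, tan(α/2) ≈ 0.70021, so f ≈ 7.6663 / 1.40042 ≈ 5.4743 mm.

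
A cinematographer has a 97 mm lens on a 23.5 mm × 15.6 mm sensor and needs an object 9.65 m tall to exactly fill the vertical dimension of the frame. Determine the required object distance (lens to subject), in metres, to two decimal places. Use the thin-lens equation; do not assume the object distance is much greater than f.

60.10 m

W: 9.65 m = 9650 mm.
Magnification m = h/W = dᵢ/dₒ; combined with 1/f = 1/dₒ + 1/dᵢ this gives dₒ = f·(1 + W/h).
dₒ = 97 mm × (1 + 9650/15.6) = 97 × 619.5897 ≈ 60100.205 mm = 60.1002 m.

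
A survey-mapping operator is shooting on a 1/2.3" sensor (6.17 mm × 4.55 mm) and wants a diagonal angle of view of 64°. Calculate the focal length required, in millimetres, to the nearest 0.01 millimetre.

6.13 mm

Sensor diagonal = √(6.17² + 4.55²) = √58.7714 ≈ 7.6663 mm.
From α = 2·arctan(d/2f) we get f = d / (2·tan(α/2)).
With d = 7.6663 mm and α/2 = 32°, tan(α/2) ≈ 0.62487, so f ≈ 7.6663 / 1.24974 ≈ 6.1343 mm.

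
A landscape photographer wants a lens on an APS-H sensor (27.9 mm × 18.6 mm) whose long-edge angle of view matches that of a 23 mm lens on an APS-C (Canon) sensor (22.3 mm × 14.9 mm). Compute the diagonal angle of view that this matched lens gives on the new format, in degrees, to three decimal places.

Equal long-edge AOV ⇒ f₂ = f₁ · 27.9/22.3 = 23 × 1.25112 ≈ 28.7758 mm.
Sensor diagonal = √(27.9² + 18.6²) = √1124.3700 ≈ 33.5316 mm.
Diagonal AOV on the new format = 2·arctan(33.5316 / (2 × 28.7758)) = 2·arctan(0.58264) ≈ 60.4533°.

60.453°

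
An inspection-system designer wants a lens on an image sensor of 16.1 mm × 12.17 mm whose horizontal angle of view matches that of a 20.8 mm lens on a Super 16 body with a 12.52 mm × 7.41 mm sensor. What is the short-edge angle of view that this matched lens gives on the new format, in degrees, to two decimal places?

Equal horizontal AOV ⇒ f₂ = f₁ · 16.1/12.52 = 20.8 × 1.28594 ≈ 26.7476 mm.
Short-edge AOV on the new format = 2·arctan(12.17 / (2 × 26.7476)) = 2·arctan(0.22750) ≈ 25.6330°.

25.63°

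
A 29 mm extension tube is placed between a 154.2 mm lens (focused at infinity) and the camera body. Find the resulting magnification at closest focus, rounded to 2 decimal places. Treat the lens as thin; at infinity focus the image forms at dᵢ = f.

The tube moves the image plane from f to f + e, so dᵢ = 154.2 + 29 = 183.2 mm. Focus is achieved when 1/f = 1/dₒ + 1/dᵢ, giving dₒ = 1/(1/f − 1/(f+e)).
Magnification m = dᵢ/dₒ = (f+e)·(1/f − 1/(f+e)) = e/f = 29/154.2 ≈ 0.1881.

0.19×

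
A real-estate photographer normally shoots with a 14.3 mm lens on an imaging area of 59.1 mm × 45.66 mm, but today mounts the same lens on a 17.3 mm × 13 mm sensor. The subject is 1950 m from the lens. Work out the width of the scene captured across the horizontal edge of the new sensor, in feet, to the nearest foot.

The focal length stays 14.3 mm; the relevant sensor dimension is now w = 17.3 mm. Object distance dₒ = 1950 m = 1.95e+06 mm.
Thin-lens field width W = w·(dₒ − f)/f = 17.3 × (1.95e+06 − 14.3)/14.3 ≈ 2359073.609 mm = 2359073.609/304.8 ft = 7739.74 ft.

7740 ft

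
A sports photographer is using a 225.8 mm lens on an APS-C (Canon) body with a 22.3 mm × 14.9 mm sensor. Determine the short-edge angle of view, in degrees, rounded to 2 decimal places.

Angle of view α = 2·arctan(h/2f) with h = 14.9 mm and f = 225.8 mm.
h/2f = 0.03299; arctan(0.03299) ≈ 1.8897°, so α ≈ 3.7794°.

3.78°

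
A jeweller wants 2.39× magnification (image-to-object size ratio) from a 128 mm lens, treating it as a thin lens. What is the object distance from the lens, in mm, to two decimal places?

With m = dᵢ/dₒ and 1/f = 1/dₒ + 1/dᵢ, substituting dᵢ = m·dₒ gives 1/f = (1 + 1/m)/dₒ, hence dₒ = f·(1 + 1/m).
dₒ = 128 × (1 + 1/2.39) = 128 × 1.41841 ≈ 181.556 mm.

181.56 mm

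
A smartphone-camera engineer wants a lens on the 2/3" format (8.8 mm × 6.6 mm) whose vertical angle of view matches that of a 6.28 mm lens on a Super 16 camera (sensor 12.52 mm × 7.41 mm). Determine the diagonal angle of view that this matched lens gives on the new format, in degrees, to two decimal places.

Equal vertical AOV ⇒ f₂ = f₁ · 6.6/7.41 = 6.28 × 0.89069 ≈ 5.5935 mm.
Sensor diagonal = √(8.8² + 6.6²) = √121.0000 ≈ 11.0000 mm.
Diagonal AOV on the new format = 2·arctan(11.0000 / (2 × 5.5935)) = 2·arctan(0.98328) ≈ 89.0340°.

89.03°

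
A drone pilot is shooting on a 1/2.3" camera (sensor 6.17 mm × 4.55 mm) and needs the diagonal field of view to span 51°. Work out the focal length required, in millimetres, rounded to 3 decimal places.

8.036 mm

Sensor diagonal = √(6.17² + 4.55²) = √58.7714 ≈ 7.6663 mm.
From α = 2·arctan(d/2f) we get f = d / (2·tan(α/2)).
With d = 7.6663 mm and α/2 = 25.5°, tan(α/2) ≈ 0.47698, so f ≈ 7.6663 / 0.95395 ≈ 8.0363 mm.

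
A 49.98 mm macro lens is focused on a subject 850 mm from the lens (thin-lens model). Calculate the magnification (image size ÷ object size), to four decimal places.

Thin lens: 1/f = 1/dₒ + 1/dᵢ → 1/dᵢ = 1/49.98 − 1/850 = 0.0188315 mm⁻¹, so dᵢ ≈ 53.1024 mm.
Magnification m = dᵢ/dₒ = 53.1024/850 ≈ 0.06247.

0.0625×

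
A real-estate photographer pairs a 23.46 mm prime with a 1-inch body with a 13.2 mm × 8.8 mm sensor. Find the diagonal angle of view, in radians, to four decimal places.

0.6521 rad

Sensor diagonal = √(13.2² + 8.8²) = √251.6800 ≈ 15.8644 mm.
Angle of view α = 2·arctan(d/2f) with d = 15.8644 mm and f = 23.46 mm.
d/2f = 0.33812; arctan(0.33812) ≈ 0.3260 rad, so α ≈ 0.6521 rad.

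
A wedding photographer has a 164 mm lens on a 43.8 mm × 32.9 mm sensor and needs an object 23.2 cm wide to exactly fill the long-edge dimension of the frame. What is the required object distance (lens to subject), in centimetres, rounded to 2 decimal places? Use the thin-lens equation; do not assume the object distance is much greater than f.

W: 23.2 cm = 232 mm.
Magnification m = w/W = dᵢ/dₒ; combined with 1/f = 1/dₒ + 1/dᵢ this gives dₒ = f·(1 + W/w).
dₒ = 164 mm × (1 + 232/43.8) = 164 × 6.2968 ≈ 1032.676 mm = 103.268 cm.

103.27 cm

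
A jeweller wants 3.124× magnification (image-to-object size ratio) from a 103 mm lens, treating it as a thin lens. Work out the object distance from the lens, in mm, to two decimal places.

135.97 mm

With m = dᵢ/dₒ and 1/f = 1/dₒ + 1/dᵢ, substituting dᵢ = m·dₒ gives 1/f = (1 + 1/m)/dₒ, hence dₒ = f·(1 + 1/m).
dₒ = 103 × (1 + 1/3.124) = 103 × 1.32010 ≈ 135.971 mm.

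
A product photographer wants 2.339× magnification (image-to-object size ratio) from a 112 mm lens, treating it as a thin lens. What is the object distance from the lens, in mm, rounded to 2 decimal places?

With m = dᵢ/dₒ and 1/f = 1/dₒ + 1/dᵢ, substituting dᵢ = m·dₒ gives 1/f = (1 + 1/m)/dₒ, hence dₒ = f·(1 + 1/m).
dₒ = 112 × (1 + 1/2.339) = 112 × 1.42753 ≈ 159.884 mm.

159.88 mm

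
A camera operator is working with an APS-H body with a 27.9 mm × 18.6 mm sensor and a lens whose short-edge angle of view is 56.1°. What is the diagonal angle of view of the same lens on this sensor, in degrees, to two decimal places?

87.70°

From the short-edge AOV: f = 18.6 / (2·tan(28.05°)) = 18.6 / 1.06566 ≈ 17.4540 mm.
Sensor diagonal = √(27.9² + 18.6²) = √1124.3700 ≈ 33.5316 mm.
Diagonal AOV = 2·arctan(33.5316 / (2 × 17.4540)) = 2·arctan(0.96057) ≈ 87.6958°.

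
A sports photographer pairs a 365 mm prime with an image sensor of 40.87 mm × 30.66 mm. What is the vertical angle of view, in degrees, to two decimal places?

Angle of view α = 2·arctan(h/2f) with h = 30.66 mm and f = 365 mm.
h/2f = 0.04200; arctan(0.04200) ≈ 2.4050°, so α ≈ 4.8100°.

4.81°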